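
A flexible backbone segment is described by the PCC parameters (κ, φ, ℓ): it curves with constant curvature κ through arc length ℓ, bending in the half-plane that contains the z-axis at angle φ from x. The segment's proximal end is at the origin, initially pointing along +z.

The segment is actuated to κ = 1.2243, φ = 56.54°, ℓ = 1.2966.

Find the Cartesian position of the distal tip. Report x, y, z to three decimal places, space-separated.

0.458 0.693 0.817

θ = κ·ℓ = 1.2243 × 1.2966 = 1.58743 rad
ρ = (1 − cos θ)/κ = (1 − -0.01663)/1.2243 = 0.83038
z = sin θ / κ = 0.99986/1.2243 = 0.81668
x = ρ cos φ = 0.83038 × cos(56.54°) = 0.45783
y = ρ sin φ = 0.83038 × sin(56.54°) = 0.69276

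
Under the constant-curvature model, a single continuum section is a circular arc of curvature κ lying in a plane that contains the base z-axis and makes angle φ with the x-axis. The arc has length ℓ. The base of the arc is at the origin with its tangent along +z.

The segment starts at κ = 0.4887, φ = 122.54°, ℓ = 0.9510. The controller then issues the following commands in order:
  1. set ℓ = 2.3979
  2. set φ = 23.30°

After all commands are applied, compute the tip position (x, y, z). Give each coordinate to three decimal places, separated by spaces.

1.149 0.495 1.886

initial: κ=0.4887, φ=122.54°, ℓ=0.9510
cmd 1: set ℓ=2.3979 → (κ,φ,ℓ)=(0.4887,122.54°,2.3979) → tip=(-0.6731,1.0549,1.8856)
cmd 2: set φ=23.30° → (κ,φ,ℓ)=(0.4887,23.30°,2.3979) → tip=(1.1493,0.4950,1.8856)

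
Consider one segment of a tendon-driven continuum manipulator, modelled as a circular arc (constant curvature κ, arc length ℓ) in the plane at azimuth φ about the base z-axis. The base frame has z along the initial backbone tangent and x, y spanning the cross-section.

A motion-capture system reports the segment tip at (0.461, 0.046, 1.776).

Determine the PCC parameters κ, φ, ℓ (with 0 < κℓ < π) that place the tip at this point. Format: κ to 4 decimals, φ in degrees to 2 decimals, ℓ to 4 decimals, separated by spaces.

ρ = √(x²+y²) = √(0.461² + 0.046²) = 0.46329
φ = atan2(y, x) mod 360° = atan2(0.046, 0.461) = 5.6983°
|p|² = ρ² + z² = 0.46329² + 1.776² = 3.36881
κ = 2ρ / |p|² = 2×0.46329 / 3.36881 = 0.27505
θ = 2·atan2(ρ, z) = 2·atan2(0.46329, 1.776) = 0.51035 rad
ℓ = θ/κ = 0.51035/0.27505 = 1.85550

0.2750 5.70 1.8555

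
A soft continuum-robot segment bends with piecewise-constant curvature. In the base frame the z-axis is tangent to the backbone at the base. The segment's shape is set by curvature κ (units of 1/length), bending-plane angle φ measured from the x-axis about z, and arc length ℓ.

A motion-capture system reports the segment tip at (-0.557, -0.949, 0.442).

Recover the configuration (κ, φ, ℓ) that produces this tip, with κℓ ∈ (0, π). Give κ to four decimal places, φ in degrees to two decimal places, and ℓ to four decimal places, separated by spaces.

ρ = √(x²+y²) = √(-0.557² + -0.949²) = 1.10039
φ = atan2(y, x) mod 360° = atan2(-0.949, -0.557) = 239.5899°
|p|² = ρ² + z² = 1.10039² + 0.442² = 1.40621
κ = 2ρ / |p|² = 2×1.10039 / 1.40621 = 1.56503
θ = 2·atan2(ρ, z) = 2·atan2(1.10039, 0.442) = 2.37769 rad
ℓ = θ/κ = 2.37769/1.56503 = 1.51926

1.5650 239.59 1.5193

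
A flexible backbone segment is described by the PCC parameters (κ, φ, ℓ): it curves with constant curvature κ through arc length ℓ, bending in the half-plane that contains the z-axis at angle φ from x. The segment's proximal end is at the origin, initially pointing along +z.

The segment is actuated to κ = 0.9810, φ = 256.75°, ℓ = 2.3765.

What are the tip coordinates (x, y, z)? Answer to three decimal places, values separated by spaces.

-0.395 -1.676 0.738

θ = κ·ℓ = 0.9810 × 2.3765 = 2.33135 rad
ρ = (1 − cos θ)/κ = (1 − -0.68932)/0.9810 = 1.72204
z = sin θ / κ = 0.72446/0.9810 = 0.73849
x = ρ cos φ = 1.72204 × cos(256.75°) = -0.39469
y = ρ sin φ = 1.72204 × sin(256.75°) = -1.67620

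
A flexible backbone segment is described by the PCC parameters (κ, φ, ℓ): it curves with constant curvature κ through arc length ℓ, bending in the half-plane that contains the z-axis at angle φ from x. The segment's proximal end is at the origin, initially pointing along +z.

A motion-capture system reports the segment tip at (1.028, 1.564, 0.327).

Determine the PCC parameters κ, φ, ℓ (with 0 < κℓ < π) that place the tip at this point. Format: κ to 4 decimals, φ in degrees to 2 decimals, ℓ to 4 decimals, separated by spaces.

1.0370 56.68 2.6960

ρ = √(x²+y²) = √(1.028² + 1.564²) = 1.87160
φ = atan2(y, x) mod 360° = atan2(1.564, 1.028) = 56.6835°
|p|² = ρ² + z² = 1.87160² + 0.327² = 3.60981
κ = 2ρ / |p|² = 2×1.87160 / 3.60981 = 1.03695
θ = 2·atan2(ρ, z) = 2·atan2(1.87160, 0.327) = 2.79565 rad
ℓ = θ/κ = 2.79565/1.03695 = 2.69603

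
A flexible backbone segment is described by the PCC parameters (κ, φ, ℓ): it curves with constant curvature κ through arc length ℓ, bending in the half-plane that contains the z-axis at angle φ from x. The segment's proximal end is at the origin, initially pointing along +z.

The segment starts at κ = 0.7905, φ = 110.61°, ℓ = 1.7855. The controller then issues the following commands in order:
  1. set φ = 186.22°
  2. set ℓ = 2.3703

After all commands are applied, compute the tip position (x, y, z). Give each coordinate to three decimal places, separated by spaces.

initial: κ=0.7905, φ=110.61°, ℓ=1.7855
cmd 1: set φ=186.22° → (κ,φ,ℓ)=(0.7905,186.22°,1.7855) → tip=(-1.0580,-0.1153,1.2490)
cmd 2: set ℓ=2.3703 → (κ,φ,ℓ)=(0.7905,186.22°,2.3703) → tip=(-1.6327,-0.1779,1.2074)

-1.633 -0.178 1.207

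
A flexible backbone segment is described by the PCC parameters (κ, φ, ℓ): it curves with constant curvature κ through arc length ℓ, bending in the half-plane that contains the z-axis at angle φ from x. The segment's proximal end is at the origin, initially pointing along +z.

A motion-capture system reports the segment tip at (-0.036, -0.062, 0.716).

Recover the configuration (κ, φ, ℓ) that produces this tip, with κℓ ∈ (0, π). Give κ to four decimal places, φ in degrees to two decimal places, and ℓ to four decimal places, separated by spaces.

0.2769 239.86 0.7208

ρ = √(x²+y²) = √(-0.036² + -0.062²) = 0.07169
φ = atan2(y, x) mod 360° = atan2(-0.062, -0.036) = 239.8586°
|p|² = ρ² + z² = 0.07169² + 0.716² = 0.51780
κ = 2ρ / |p|² = 2×0.07169 / 0.51780 = 0.27692
θ = 2·atan2(ρ, z) = 2·atan2(0.07169, 0.716) = 0.19960 rad
ℓ = θ/κ = 0.19960/0.27692 = 0.72078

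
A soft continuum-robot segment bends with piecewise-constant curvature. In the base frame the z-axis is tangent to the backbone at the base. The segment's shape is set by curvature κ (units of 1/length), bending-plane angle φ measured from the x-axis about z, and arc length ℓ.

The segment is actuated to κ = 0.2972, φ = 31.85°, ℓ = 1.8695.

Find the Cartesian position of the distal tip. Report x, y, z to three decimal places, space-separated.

θ = κ·ℓ = 0.2972 × 1.8695 = 0.55562 rad
ρ = (1 − cos θ)/κ = (1 − 0.84958)/0.2972 = 0.50614
z = sin θ / κ = 0.52747/0.2972 = 1.77479
x = ρ cos φ = 0.50614 × cos(31.85°) = 0.42993
y = ρ sin φ = 0.50614 × sin(31.85°) = 0.26709

0.430 0.267 1.775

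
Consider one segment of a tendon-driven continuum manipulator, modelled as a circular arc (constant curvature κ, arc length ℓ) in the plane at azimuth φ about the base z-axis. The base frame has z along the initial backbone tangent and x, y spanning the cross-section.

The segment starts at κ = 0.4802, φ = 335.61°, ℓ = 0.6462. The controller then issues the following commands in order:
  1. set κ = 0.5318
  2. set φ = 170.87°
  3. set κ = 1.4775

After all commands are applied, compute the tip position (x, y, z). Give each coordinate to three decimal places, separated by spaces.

initial: κ=0.4802, φ=335.61°, ℓ=0.6462
cmd 1: set κ=0.5318 → (κ,φ,ℓ)=(0.5318,335.61°,0.6462) → tip=(0.1001,-0.0454,0.6336)
cmd 2: set φ=170.87° → (κ,φ,ℓ)=(0.5318,170.87°,0.6462) → tip=(-0.1086,0.0174,0.6336)
cmd 3: set κ=1.4775 → (κ,φ,ℓ)=(1.4775,170.87°,0.6462) → tip=(-0.2821,0.0453,0.5524)

-0.282 0.045 0.552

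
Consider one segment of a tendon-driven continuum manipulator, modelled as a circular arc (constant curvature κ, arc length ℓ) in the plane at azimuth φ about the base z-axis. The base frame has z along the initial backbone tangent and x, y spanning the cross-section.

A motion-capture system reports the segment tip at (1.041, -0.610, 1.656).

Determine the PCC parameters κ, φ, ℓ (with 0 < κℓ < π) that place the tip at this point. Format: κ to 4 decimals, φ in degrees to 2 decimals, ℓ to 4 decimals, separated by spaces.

ρ = √(x²+y²) = √(1.041² + -0.610²) = 1.20656
φ = atan2(y, x) mod 360° = atan2(-0.610, 1.041) = 329.6308°
|p|² = ρ² + z² = 1.20656² + 1.656² = 4.19812
κ = 2ρ / |p|² = 2×1.20656 / 4.19812 = 0.57481
θ = 2·atan2(ρ, z) = 2·atan2(1.20656, 1.656) = 1.25932 rad
ℓ = θ/κ = 1.25932/0.57481 = 2.19086

0.5748 329.63 2.1909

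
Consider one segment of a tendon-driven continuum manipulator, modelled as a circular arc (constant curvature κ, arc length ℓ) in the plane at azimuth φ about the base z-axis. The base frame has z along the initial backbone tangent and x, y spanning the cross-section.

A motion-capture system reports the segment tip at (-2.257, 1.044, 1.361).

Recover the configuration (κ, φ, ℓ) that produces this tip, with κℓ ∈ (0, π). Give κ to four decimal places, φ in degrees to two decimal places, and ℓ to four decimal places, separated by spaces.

ρ = √(x²+y²) = √(-2.257² + 1.044²) = 2.48676
φ = atan2(y, x) mod 360° = atan2(1.044, -2.257) = 155.1766°
|p|² = ρ² + z² = 2.48676² + 1.361² = 8.03631
κ = 2ρ / |p|² = 2×2.48676 / 8.03631 = 0.61888
θ = 2·atan2(ρ, z) = 2·atan2(2.48676, 1.361) = 2.14006 rad
ℓ = θ/κ = 2.14006/0.61888 = 3.45795

0.6189 155.18 3.4579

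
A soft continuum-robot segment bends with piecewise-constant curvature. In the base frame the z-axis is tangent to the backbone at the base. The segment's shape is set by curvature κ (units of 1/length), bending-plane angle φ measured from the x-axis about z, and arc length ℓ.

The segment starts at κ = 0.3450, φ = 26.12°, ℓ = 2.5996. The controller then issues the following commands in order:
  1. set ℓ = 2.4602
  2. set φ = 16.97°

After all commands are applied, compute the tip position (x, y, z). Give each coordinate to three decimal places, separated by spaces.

initial: κ=0.3450, φ=26.12°, ℓ=2.5996
cmd 1: set ℓ=2.4602 → (κ,φ,ℓ)=(0.3450,26.12°,2.4602) → tip=(0.8825,0.4327,2.1753)
cmd 2: set φ=16.97° → (κ,φ,ℓ)=(0.3450,16.97°,2.4602) → tip=(0.9401,0.2869,2.1753)

0.940 0.287 2.175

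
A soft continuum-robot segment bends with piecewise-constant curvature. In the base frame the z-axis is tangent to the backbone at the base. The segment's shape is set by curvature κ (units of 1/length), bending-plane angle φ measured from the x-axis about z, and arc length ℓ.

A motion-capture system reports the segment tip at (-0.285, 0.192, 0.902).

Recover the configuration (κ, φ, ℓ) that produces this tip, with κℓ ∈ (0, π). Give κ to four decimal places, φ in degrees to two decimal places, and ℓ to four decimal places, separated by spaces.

0.7377 146.03 0.9869

ρ = √(x²+y²) = √(-0.285² + 0.192²) = 0.34364
φ = atan2(y, x) mod 360° = atan2(0.192, -0.285) = 146.0325°
|p|² = ρ² + z² = 0.34364² + 0.902² = 0.93169
κ = 2ρ / |p|² = 2×0.34364 / 0.93169 = 0.73767
θ = 2·atan2(ρ, z) = 2·atan2(0.34364, 0.902) = 0.72800 rad
ℓ = θ/κ = 0.72800/0.73767 = 0.98689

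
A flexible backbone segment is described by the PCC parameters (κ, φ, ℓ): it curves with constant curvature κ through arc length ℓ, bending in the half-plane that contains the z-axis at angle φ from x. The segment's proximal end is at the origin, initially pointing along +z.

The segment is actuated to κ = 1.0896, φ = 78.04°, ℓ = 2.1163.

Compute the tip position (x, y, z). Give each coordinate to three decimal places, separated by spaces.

0.318 1.500 0.681

θ = κ·ℓ = 1.0896 × 2.1163 = 2.30592 rad
ρ = (1 − cos θ)/κ = (1 − -0.67068)/1.0896 = 1.53330
z = sin θ / κ = 0.74175/1.0896 = 0.68075
x = ρ cos φ = 1.53330 × cos(78.04°) = 0.31774
y = ρ sin φ = 1.53330 × sin(78.04°) = 1.50001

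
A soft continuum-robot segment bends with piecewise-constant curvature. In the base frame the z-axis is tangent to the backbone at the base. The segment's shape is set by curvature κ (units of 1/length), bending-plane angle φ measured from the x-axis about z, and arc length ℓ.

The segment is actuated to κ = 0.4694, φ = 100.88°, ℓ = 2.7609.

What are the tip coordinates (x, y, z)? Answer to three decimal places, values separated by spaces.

θ = κ·ℓ = 0.4694 × 2.7609 = 1.29597 rad
ρ = (1 − cos θ)/κ = (1 − 0.27138)/0.4694 = 1.55223
z = sin θ / κ = 0.96247/0.4694 = 2.05043
x = ρ cos φ = 1.55223 × cos(100.88°) = -0.29299
y = ρ sin φ = 1.55223 × sin(100.88°) = 1.52433

-0.293 1.524 2.050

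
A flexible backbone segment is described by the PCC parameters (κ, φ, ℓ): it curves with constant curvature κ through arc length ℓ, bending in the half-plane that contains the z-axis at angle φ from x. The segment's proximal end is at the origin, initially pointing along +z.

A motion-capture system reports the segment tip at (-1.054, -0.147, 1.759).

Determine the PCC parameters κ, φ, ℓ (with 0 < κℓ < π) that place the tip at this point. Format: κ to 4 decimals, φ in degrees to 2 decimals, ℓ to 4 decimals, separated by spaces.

0.5036 187.94 2.1609

ρ = √(x²+y²) = √(-1.054² + -0.147²) = 1.06420
φ = atan2(y, x) mod 360° = atan2(-0.147, -1.054) = 187.9398°
|p|² = ρ² + z² = 1.06420² + 1.759² = 4.22661
κ = 2ρ / |p|² = 2×1.06420 / 4.22661 = 0.50357
θ = 2·atan2(ρ, z) = 2·atan2(1.06420, 1.759) = 1.08818 rad
ℓ = θ/κ = 1.08818/0.50357 = 2.16092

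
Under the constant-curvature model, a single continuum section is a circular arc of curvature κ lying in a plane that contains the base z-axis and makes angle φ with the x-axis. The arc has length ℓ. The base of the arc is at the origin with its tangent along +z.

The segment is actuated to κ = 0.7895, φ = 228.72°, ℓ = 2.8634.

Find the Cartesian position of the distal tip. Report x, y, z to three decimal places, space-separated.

θ = κ·ℓ = 0.7895 × 2.8634 = 2.26065 rad
ρ = (1 − cos θ)/κ = (1 − -0.63643)/0.7895 = 2.07274
z = sin θ / κ = 0.77134/0.7895 = 0.97699
x = ρ cos φ = 2.07274 × cos(228.72°) = -1.36747
y = ρ sin φ = 2.07274 × sin(228.72°) = -1.55765

-1.367 -1.558 0.977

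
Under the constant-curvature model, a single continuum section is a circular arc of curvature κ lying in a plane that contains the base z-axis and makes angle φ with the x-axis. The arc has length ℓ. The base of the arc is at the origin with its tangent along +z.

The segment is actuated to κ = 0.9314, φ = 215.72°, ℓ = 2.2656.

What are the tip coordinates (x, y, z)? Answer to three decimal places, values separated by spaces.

θ = κ·ℓ = 0.9314 × 2.2656 = 2.11018 rad
ρ = (1 − cos θ)/κ = (1 − -0.51361)/0.9314 = 1.62509
z = sin θ / κ = 0.85803/0.9314 = 0.92122
x = ρ cos φ = 1.62509 × cos(215.72°) = -1.31938
y = ρ sin φ = 1.62509 × sin(215.72°) = -0.94877

-1.319 -0.949 0.921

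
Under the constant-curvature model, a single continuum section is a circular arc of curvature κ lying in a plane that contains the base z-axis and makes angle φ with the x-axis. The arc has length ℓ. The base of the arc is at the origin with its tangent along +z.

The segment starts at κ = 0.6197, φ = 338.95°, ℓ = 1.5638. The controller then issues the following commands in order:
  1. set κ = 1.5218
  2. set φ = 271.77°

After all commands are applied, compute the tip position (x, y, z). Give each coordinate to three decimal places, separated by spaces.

initial: κ=0.6197, φ=338.95°, ℓ=1.5638
cmd 1: set κ=1.5218 → (κ,φ,ℓ)=(1.5218,338.95°,1.5638) → tip=(1.0570,-0.4068,0.4536)
cmd 2: set φ=271.77° → (κ,φ,ℓ)=(1.5218,271.77°,1.5638) → tip=(0.0350,-1.1321,0.4536)

0.035 -1.132 0.454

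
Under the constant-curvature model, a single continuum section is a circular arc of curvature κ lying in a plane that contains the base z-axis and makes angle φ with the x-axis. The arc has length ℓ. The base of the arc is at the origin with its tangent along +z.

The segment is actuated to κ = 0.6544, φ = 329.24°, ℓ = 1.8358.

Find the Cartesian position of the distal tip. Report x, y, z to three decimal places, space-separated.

θ = κ·ℓ = 0.6544 × 1.8358 = 1.20135 rad
ρ = (1 − cos θ)/κ = (1 − 0.36110)/0.6544 = 0.97631
z = sin θ / κ = 0.93253/0.6544 = 1.42501
x = ρ cos φ = 0.97631 × cos(329.24°) = 0.83896
y = ρ sin φ = 0.97631 × sin(329.24°) = -0.49933

0.839 -0.499 1.425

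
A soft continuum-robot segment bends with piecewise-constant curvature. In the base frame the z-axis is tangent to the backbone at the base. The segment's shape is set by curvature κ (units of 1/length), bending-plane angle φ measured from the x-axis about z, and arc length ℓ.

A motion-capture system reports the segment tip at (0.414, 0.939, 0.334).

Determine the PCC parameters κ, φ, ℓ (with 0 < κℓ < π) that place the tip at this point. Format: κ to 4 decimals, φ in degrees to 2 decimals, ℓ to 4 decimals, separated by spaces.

1.7622 66.21 1.4256

ρ = √(x²+y²) = √(0.414² + 0.939²) = 1.02621
φ = atan2(y, x) mod 360° = atan2(0.939, 0.414) = 66.2076°
|p|² = ρ² + z² = 1.02621² + 0.334² = 1.16467
κ = 2ρ / |p|² = 2×1.02621 / 1.16467 = 1.76224
θ = 2·atan2(ρ, z) = 2·atan2(1.02621, 0.334) = 2.51228 rad
ℓ = θ/κ = 2.51228/1.76224 = 1.42562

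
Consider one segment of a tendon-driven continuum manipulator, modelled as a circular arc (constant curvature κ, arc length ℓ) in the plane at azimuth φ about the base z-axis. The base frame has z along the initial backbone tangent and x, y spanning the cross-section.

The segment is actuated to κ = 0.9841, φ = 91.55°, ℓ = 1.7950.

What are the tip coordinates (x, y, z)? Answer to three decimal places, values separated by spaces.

θ = κ·ℓ = 0.9841 × 1.7950 = 1.76646 rad
ρ = (1 − cos θ)/κ = (1 − -0.19442)/0.9841 = 1.21372
z = sin θ / κ = 0.98092/0.9841 = 0.99677
x = ρ cos φ = 1.21372 × cos(91.55°) = -0.03283
y = ρ sin φ = 1.21372 × sin(91.55°) = 1.21327

-0.033 1.213 0.997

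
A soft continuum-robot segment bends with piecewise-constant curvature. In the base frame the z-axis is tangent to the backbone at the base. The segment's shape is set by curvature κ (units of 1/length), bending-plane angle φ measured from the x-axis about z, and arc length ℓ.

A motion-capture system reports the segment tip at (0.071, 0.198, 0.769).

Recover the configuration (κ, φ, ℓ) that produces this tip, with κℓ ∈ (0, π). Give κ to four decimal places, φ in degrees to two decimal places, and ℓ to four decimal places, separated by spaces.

ρ = √(x²+y²) = √(0.071² + 0.198²) = 0.21034
φ = atan2(y, x) mod 360° = atan2(0.198, 0.071) = 70.2729°
|p|² = ρ² + z² = 0.21034² + 0.769² = 0.63561
κ = 2ρ / |p|² = 2×0.21034 / 0.63561 = 0.66187
θ = 2·atan2(ρ, z) = 2·atan2(0.21034, 0.769) = 0.53400 rad
ℓ = θ/κ = 0.53400/0.66187 = 0.80680

0.6619 70.27 0.8068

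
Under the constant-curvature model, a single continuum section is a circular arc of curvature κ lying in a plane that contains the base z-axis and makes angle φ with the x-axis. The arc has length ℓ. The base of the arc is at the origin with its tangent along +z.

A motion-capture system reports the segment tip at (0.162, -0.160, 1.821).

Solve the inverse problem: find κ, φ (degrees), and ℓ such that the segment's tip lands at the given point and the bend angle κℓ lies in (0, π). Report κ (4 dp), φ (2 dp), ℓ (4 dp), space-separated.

ρ = √(x²+y²) = √(0.162² + -0.160²) = 0.22769
φ = atan2(y, x) mod 360° = atan2(-0.160, 0.162) = 315.3559°
|p|² = ρ² + z² = 0.22769² + 1.821² = 3.36788
κ = 2ρ / |p|² = 2×0.22769 / 3.36788 = 0.13521
θ = 2·atan2(ρ, z) = 2·atan2(0.22769, 1.821) = 0.24878 rad
ℓ = θ/κ = 0.24878/0.13521 = 1.83992

0.1352 315.36 1.8399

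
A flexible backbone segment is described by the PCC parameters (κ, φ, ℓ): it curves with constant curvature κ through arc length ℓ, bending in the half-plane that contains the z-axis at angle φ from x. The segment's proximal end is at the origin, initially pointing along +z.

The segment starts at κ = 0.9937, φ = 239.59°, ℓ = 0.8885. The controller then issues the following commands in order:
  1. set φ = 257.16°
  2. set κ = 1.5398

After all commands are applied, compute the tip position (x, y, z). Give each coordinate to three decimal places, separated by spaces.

initial: κ=0.9937, φ=239.59°, ℓ=0.8885
cmd 1: set φ=257.16° → (κ,φ,ℓ)=(0.9937,257.16°,0.8885) → tip=(-0.0816,-0.3582,0.7775)
cmd 2: set κ=1.5398 → (κ,φ,ℓ)=(1.5398,257.16°,0.8885) → tip=(-0.1153,-0.5057,0.6361)

-0.115 -0.506 0.636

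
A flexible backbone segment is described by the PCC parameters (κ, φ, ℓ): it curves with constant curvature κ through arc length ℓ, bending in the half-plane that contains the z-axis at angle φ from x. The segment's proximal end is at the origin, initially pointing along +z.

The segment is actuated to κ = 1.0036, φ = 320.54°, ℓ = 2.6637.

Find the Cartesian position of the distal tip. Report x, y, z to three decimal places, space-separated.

1.456 -1.198 0.450

θ = κ·ℓ = 1.0036 × 2.6637 = 2.67329 rad
ρ = (1 − cos θ)/κ = (1 − -0.89234)/1.0036 = 1.88555
z = sin θ / κ = 0.45137/1.0036 = 0.44975
x = ρ cos φ = 1.88555 × cos(320.54°) = 1.45577
y = ρ sin φ = 1.88555 × sin(320.54°) = -1.19834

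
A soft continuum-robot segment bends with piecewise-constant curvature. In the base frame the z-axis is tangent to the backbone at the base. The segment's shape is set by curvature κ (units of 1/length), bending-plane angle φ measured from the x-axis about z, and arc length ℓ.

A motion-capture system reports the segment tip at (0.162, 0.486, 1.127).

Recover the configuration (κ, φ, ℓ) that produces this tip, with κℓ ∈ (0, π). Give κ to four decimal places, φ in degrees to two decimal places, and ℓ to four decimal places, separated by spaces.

0.6685 71.57 1.2763

ρ = √(x²+y²) = √(0.162² + 0.486²) = 0.51229
φ = atan2(y, x) mod 360° = atan2(0.486, 0.162) = 71.5651°
|p|² = ρ² + z² = 0.51229² + 1.127² = 1.53257
κ = 2ρ / |p|² = 2×0.51229 / 1.53257 = 0.66854
θ = 2·atan2(ρ, z) = 2·atan2(0.51229, 1.127) = 0.85328 rad
ℓ = θ/κ = 0.85328/0.66854 = 1.27634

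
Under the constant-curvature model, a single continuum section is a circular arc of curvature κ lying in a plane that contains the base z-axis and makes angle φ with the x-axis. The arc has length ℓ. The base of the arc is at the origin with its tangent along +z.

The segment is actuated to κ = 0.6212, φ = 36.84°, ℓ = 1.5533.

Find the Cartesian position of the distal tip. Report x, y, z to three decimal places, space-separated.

θ = κ·ℓ = 0.6212 × 1.5533 = 0.96491 rad
ρ = (1 − cos θ)/κ = (1 − 0.56949)/0.6212 = 0.69303
z = sin θ / κ = 0.82200/0.6212 = 1.32324
x = ρ cos φ = 0.69303 × cos(36.84°) = 0.55464
y = ρ sin φ = 0.69303 × sin(36.84°) = 0.41553

0.555 0.416 1.323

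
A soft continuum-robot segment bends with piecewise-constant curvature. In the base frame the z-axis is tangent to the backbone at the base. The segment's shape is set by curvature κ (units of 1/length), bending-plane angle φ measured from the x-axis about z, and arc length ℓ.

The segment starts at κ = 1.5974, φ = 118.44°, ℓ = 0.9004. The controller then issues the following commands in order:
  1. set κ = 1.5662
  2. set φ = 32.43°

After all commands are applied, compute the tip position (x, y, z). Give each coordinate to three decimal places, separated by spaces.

initial: κ=1.5974, φ=118.44°, ℓ=0.9004
cmd 1: set κ=1.5662 → (κ,φ,ℓ)=(1.5662,118.44°,0.9004) → tip=(-0.2555,0.4717,0.6303)
cmd 2: set φ=32.43° → (κ,φ,ℓ)=(1.5662,32.43°,0.9004) → tip=(0.4527,0.2877,0.6303)

0.453 0.288 0.630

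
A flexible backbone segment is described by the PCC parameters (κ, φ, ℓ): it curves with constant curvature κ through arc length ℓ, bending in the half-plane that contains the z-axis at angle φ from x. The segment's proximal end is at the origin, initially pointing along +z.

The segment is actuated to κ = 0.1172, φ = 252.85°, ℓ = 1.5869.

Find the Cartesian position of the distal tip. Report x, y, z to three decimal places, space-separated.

-0.043 -0.141 1.578

θ = κ·ℓ = 0.1172 × 1.5869 = 0.18598 rad
ρ = (1 − cos θ)/κ = (1 − 0.98275)/0.1172 = 0.14714
z = sin θ / κ = 0.18491/0.1172 = 1.57777
x = ρ cos φ = 0.14714 × cos(252.85°) = -0.04339
y = ρ sin φ = 0.14714 × sin(252.85°) = -0.14060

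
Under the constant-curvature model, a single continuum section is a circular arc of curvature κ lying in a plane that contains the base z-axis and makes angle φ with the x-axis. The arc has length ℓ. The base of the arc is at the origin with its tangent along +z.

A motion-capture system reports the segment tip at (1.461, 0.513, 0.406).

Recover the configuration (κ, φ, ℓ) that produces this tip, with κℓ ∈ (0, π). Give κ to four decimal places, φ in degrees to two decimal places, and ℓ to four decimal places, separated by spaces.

ρ = √(x²+y²) = √(1.461² + 0.513²) = 1.54845
φ = atan2(y, x) mod 360° = atan2(0.513, 1.461) = 19.3477°
|p|² = ρ² + z² = 1.54845² + 0.406² = 2.56253
κ = 2ρ / |p|² = 2×1.54845 / 2.56253 = 1.20853
θ = 2·atan2(ρ, z) = 2·atan2(1.54845, 0.406) = 2.62874 rad
ℓ = θ/κ = 2.62874/1.20853 = 2.17515

1.2085 19.35 2.1752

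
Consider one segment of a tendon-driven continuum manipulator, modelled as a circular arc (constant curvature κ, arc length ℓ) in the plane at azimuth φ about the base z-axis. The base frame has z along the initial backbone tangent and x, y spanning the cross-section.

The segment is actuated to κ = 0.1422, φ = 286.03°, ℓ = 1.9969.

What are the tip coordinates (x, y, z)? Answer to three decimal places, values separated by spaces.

θ = κ·ℓ = 0.1422 × 1.9969 = 0.28396 rad
ρ = (1 − cos θ)/κ = (1 − 0.95995)/0.1422 = 0.28162
z = sin θ / κ = 0.28016/0.1422 = 1.97017
x = ρ cos φ = 0.28162 × cos(286.03°) = 0.07777
y = ρ sin φ = 0.28162 × sin(286.03°) = -0.27067

0.078 -0.271 1.970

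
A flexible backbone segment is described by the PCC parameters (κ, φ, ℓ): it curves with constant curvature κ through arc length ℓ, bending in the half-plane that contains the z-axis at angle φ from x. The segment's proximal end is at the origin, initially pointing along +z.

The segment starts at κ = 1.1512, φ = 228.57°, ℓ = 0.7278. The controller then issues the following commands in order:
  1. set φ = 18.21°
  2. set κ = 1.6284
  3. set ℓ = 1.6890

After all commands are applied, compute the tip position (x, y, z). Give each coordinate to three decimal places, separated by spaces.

initial: κ=1.1512, φ=228.57°, ℓ=0.7278
cmd 1: set φ=18.21° → (κ,φ,ℓ)=(1.1512,18.21°,0.7278) → tip=(0.2731,0.0898,0.6456)
cmd 2: set κ=1.6284 → (κ,φ,ℓ)=(1.6284,18.21°,0.7278) → tip=(0.3639,0.1197,0.5690)
cmd 3: set ℓ=1.6890 → (κ,φ,ℓ)=(1.6284,18.21°,1.6890) → tip=(1.1226,0.3693,0.2342)

1.123 0.369 0.234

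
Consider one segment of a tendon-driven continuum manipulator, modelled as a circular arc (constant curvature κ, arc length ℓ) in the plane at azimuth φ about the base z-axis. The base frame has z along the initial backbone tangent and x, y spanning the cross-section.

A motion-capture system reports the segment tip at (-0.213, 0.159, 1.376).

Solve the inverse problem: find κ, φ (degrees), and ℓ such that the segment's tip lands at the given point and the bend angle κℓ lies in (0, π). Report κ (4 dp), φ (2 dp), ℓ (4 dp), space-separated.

ρ = √(x²+y²) = √(-0.213² + 0.159²) = 0.26580
φ = atan2(y, x) mod 360° = atan2(0.159, -0.213) = 143.2594°
|p|² = ρ² + z² = 0.26580² + 1.376² = 1.96403
κ = 2ρ / |p|² = 2×0.26580 / 1.96403 = 0.27067
θ = 2·atan2(ρ, z) = 2·atan2(0.26580, 1.376) = 0.38164 rad
ℓ = θ/κ = 0.38164/0.27067 = 1.40998

0.2707 143.26 1.4100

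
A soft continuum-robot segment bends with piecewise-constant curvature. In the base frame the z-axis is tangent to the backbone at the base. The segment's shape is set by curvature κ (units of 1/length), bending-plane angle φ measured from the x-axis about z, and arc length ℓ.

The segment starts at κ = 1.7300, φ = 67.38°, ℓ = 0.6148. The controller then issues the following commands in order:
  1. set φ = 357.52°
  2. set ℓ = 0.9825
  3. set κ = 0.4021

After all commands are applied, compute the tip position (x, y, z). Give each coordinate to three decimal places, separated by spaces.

0.191 -0.008 0.957

initial: κ=1.7300, φ=67.38°, ℓ=0.6148
cmd 1: set φ=357.52° → (κ,φ,ℓ)=(1.7300,357.52°,0.6148) → tip=(0.2970,-0.0129,0.5053)
cmd 2: set ℓ=0.9825 → (κ,φ,ℓ)=(1.7300,357.52°,0.9825) → tip=(0.6517,-0.0282,0.5732)
cmd 3: set κ=0.4021 → (κ,φ,ℓ)=(0.4021,357.52°,0.9825) → tip=(0.1914,-0.0083,0.9571)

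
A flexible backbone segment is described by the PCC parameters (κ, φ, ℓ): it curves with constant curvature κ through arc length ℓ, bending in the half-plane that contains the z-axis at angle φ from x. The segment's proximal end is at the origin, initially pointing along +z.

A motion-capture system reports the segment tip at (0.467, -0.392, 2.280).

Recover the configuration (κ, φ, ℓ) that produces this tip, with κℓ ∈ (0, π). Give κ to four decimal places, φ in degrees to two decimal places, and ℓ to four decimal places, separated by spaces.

0.2189 319.99 2.3872

ρ = √(x²+y²) = √(0.467² + -0.392²) = 0.60972
φ = atan2(y, x) mod 360° = atan2(-0.392, 0.467) = 319.9899°
|p|² = ρ² + z² = 0.60972² + 2.280² = 5.57015
κ = 2ρ / |p|² = 2×0.60972 / 5.57015 = 0.21892
θ = 2·atan2(ρ, z) = 2·atan2(0.60972, 2.280) = 0.52261 rad
ℓ = θ/κ = 0.52261/0.21892 = 2.38719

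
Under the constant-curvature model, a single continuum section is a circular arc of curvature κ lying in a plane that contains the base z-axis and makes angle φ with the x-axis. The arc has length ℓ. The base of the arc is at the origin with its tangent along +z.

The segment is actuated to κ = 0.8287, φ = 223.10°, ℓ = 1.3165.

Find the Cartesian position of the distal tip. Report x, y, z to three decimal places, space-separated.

-0.474 -0.444 1.070

θ = κ·ℓ = 0.8287 × 1.3165 = 1.09098 rad
ρ = (1 − cos θ)/κ = (1 − 0.46161)/0.8287 = 0.64968
z = sin θ / κ = 0.88708/0.8287 = 1.07045
x = ρ cos φ = 0.64968 × cos(223.10°) = -0.47437
y = ρ sin φ = 0.64968 × sin(223.10°) = -0.44391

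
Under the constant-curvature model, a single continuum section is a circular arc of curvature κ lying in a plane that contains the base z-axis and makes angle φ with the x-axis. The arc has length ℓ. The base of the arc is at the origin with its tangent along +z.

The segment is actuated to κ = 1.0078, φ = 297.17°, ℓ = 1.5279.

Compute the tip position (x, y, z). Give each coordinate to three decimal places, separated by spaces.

0.439 -0.855 0.992

θ = κ·ℓ = 1.0078 × 1.5279 = 1.53982 rad
ρ = (1 − cos θ)/κ = (1 − 0.03097)/1.0078 = 0.96153
z = sin θ / κ = 0.99952/1.0078 = 0.99178
x = ρ cos φ = 0.96153 × cos(297.17°) = 0.43906
y = ρ sin φ = 0.96153 × sin(297.17°) = -0.85543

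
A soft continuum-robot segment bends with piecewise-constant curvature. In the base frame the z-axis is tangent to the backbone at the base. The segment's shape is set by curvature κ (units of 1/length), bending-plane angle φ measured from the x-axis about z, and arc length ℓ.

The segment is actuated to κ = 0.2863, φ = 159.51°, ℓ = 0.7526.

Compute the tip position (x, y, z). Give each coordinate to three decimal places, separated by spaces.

-0.076 0.028 0.747

θ = κ·ℓ = 0.2863 × 0.7526 = 0.21547 rad
ρ = (1 − cos θ)/κ = (1 − 0.97688)/0.2863 = 0.08077
z = sin θ / κ = 0.21381/0.2863 = 0.74679
x = ρ cos φ = 0.08077 × cos(159.51°) = -0.07566
y = ρ sin φ = 0.08077 × sin(159.51°) = 0.02827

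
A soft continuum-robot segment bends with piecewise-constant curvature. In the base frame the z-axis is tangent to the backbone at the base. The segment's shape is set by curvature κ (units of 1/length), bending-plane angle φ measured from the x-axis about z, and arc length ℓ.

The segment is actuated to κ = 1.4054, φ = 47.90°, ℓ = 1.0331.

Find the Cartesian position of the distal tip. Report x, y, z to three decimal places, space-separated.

0.420 0.465 0.707

θ = κ·ℓ = 1.4054 × 1.0331 = 1.45192 rad
ρ = (1 − cos θ)/κ = (1 − 0.11860)/1.4054 = 0.62715
z = sin θ / κ = 0.99294/1.4054 = 0.70652
x = ρ cos φ = 0.62715 × cos(47.90°) = 0.42046
y = ρ sin φ = 0.62715 × sin(47.90°) = 0.46533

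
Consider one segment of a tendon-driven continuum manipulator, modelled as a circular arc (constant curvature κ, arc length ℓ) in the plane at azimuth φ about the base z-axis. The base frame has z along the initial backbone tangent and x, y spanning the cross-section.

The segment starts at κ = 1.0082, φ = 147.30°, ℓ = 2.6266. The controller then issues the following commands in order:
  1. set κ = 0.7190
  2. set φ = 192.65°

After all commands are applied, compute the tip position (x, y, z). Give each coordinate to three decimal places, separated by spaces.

initial: κ=1.0082, φ=147.30°, ℓ=2.6266
cmd 1: set κ=0.7190 → (κ,φ,ℓ)=(0.7190,147.30°,2.6266) → tip=(-1.5360,0.9861,1.3212)
cmd 2: set φ=192.65° → (κ,φ,ℓ)=(0.7190,192.65°,2.6266) → tip=(-1.7810,-0.3997,1.3212)

-1.781 -0.400 1.321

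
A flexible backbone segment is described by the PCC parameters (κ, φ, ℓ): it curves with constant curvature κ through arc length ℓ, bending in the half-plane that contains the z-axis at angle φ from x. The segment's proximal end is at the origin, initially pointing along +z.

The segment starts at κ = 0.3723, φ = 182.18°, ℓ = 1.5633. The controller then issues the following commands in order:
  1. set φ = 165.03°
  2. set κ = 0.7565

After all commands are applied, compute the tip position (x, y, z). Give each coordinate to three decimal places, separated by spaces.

initial: κ=0.3723, φ=182.18°, ℓ=1.5633
cmd 1: set φ=165.03° → (κ,φ,ℓ)=(0.3723,165.03°,1.5633) → tip=(-0.4272,0.1142,1.4765)
cmd 2: set κ=0.7565 → (κ,φ,ℓ)=(0.7565,165.03°,1.5633) → tip=(-0.7937,0.2122,1.2235)

-0.794 0.212 1.224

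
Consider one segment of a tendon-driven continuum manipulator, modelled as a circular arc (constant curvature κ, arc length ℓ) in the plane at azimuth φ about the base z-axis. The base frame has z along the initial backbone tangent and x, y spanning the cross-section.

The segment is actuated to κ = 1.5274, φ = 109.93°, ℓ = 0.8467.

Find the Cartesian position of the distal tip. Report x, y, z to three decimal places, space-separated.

θ = κ·ℓ = 1.5274 × 0.8467 = 1.29325 rad
ρ = (1 − cos θ)/κ = (1 − 0.27400)/1.5274 = 0.47532
z = sin θ / κ = 0.96173/1.5274 = 0.62965
x = ρ cos φ = 0.47532 × cos(109.93°) = -0.16202
y = ρ sin φ = 0.47532 × sin(109.93°) = 0.44685

-0.162 0.447 0.630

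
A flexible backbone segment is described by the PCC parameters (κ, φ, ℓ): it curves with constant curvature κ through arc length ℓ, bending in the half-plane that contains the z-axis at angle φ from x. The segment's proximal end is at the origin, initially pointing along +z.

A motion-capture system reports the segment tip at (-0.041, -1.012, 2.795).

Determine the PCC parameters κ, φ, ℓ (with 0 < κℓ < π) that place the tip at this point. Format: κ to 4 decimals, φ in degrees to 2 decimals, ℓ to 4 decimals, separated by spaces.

ρ = √(x²+y²) = √(-0.041² + -1.012²) = 1.01283
φ = atan2(y, x) mod 360° = atan2(-1.012, -0.041) = 267.6800°
|p|² = ρ² + z² = 1.01283² + 2.795² = 8.83785
κ = 2ρ / |p|² = 2×1.01283 / 8.83785 = 0.22920
θ = 2·atan2(ρ, z) = 2·atan2(1.01283, 2.795) = 0.69531 rad
ℓ = θ/κ = 0.69531/0.22920 = 3.03359

0.2292 267.68 3.0336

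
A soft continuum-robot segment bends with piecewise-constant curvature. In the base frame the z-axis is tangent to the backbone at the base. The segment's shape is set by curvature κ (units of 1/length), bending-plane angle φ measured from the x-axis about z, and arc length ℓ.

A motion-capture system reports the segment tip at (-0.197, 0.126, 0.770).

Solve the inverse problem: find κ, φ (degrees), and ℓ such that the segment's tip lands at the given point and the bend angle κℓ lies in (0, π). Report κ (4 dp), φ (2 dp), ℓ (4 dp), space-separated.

ρ = √(x²+y²) = √(-0.197² + 0.126²) = 0.23385
φ = atan2(y, x) mod 360° = atan2(0.126, -0.197) = 147.3973°
|p|² = ρ² + z² = 0.23385² + 0.770² = 0.64758
κ = 2ρ / |p|² = 2×0.23385 / 0.64758 = 0.72222
θ = 2·atan2(ρ, z) = 2·atan2(0.23385, 0.770) = 0.58969 rad
ℓ = θ/κ = 0.58969/0.72222 = 0.81651

0.7222 147.40 0.8165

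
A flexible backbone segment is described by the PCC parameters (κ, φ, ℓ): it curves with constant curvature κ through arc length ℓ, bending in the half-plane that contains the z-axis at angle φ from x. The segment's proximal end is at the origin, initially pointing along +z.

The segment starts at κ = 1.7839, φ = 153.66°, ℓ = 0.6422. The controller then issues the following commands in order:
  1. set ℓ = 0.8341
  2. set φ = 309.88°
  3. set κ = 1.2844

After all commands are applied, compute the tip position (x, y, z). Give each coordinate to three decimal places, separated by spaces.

0.260 -0.311 0.683

initial: κ=1.7839, φ=153.66°, ℓ=0.6422
cmd 1: set ℓ=0.8341 → (κ,φ,ℓ)=(1.7839,153.66°,0.8341) → tip=(-0.4608,0.2281,0.5586)
cmd 2: set φ=309.88° → (κ,φ,ℓ)=(1.7839,309.88°,0.8341) → tip=(0.3297,-0.3946,0.5586)
cmd 3: set κ=1.2844 → (κ,φ,ℓ)=(1.2844,309.88°,0.8341) → tip=(0.2601,-0.3113,0.6835)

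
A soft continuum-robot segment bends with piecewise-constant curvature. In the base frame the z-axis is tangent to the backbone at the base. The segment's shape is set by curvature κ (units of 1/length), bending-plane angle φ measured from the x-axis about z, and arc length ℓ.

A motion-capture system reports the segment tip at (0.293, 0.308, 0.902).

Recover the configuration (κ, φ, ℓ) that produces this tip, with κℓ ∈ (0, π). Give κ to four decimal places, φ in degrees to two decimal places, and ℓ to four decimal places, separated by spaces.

0.8551 46.43 1.0301

ρ = √(x²+y²) = √(0.293² + 0.308²) = 0.42510
φ = atan2(y, x) mod 360° = atan2(0.308, 0.293) = 46.4297°
|p|² = ρ² + z² = 0.42510² + 0.902² = 0.99432
κ = 2ρ / |p|² = 2×0.42510 / 0.99432 = 0.85507
θ = 2·atan2(ρ, z) = 2·atan2(0.42510, 0.902) = 0.88083 rad
ℓ = θ/κ = 0.88083/0.85507 = 1.03014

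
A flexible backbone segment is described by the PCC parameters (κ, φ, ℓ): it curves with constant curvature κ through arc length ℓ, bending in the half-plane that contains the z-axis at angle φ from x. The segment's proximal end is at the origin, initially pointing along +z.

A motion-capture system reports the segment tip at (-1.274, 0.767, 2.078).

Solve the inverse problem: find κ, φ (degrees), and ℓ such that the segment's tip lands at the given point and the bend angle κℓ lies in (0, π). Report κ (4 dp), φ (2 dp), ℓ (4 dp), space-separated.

ρ = √(x²+y²) = √(-1.274² + 0.767²) = 1.48707
φ = atan2(y, x) mod 360° = atan2(0.767, -1.274) = 148.9503°
|p|² = ρ² + z² = 1.48707² + 2.078² = 6.52945
κ = 2ρ / |p|² = 2×1.48707 / 6.52945 = 0.45550
θ = 2·atan2(ρ, z) = 2·atan2(1.48707, 2.078) = 1.24227 rad
ℓ = θ/κ = 1.24227/0.45550 = 2.72730

0.4555 148.95 2.7273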